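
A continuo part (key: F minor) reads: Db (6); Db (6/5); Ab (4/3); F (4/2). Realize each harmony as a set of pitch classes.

Db (6/3): Db, F, Bb.
Db (6/5/3): Db, F, Ab, Bb.
Ab (6/4/3): Ab, C, Db, F.
F (6/4/2): F, G, Bb, Db.

Db, F, Bb | Db, F, Ab, Bb | Ab, C, Db, F | F, G, Bb, Db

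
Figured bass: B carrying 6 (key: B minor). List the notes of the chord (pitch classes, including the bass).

B, D, G

The written figures 6 are shorthand for 6/3: the 3 is implied.
A third above B in this key is D.
A sixth above B in this key is G.
Together with the bass B, this spells G major in first inversion.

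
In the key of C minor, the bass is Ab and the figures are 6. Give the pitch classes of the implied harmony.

Ab, C, F

The written figures 6 are shorthand for 6/3: the 3 is implied.
A third above Ab in this key is C.
A sixth above Ab in this key is F.
Together with the bass Ab, this spells F minor in first inversion.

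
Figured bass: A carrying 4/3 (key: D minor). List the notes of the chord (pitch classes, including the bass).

The written figures 4/3 are shorthand for 6/4/3: the 6 is implied.
A third above A in this key is C.
A fourth above A in this key is D.
A sixth above A in this key is F.
Together with the bass A, this spells D minor seventh in second inversion.

A, C, D, F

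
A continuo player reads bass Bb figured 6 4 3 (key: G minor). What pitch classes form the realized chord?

A third above Bb in this key is D.
A fourth above Bb in this key is Eb.
A sixth above Bb in this key is G.
Together with the bass Bb, this spells Eb major seventh in second inversion.

Bb, D, Eb, G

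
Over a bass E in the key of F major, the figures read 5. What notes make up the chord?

E, G, Bb

The written figures 5 are shorthand for 5/3: the 3 is implied.
A third above E in this key is G.
A fifth above E in this key is Bb.
Together with the bass E, this spells E diminished in root position.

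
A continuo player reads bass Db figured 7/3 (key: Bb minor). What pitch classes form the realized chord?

Db, F, Ab, C

The written figures 7/3 are shorthand for 7/5/3: the 5 is implied.
A third above Db in this key is F.
A fifth above Db in this key is Ab.
A seventh above Db in this key is C.
Together with the bass Db, this spells Db major seventh in root position.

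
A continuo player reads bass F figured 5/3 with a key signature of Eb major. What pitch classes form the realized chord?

A third above F in this key is Ab.
A fifth above F in this key is C.
Together with the bass F, this spells F minor in root position.

F, Ab, C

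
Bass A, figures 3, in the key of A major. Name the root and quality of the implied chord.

The figures 3 indicate a triad in root position.
In root position the bass is the root, so the root is A.
The chord tones are A, C#, E, giving A major.

A major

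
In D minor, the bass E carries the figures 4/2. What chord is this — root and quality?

The figures 4/2 indicate a seventh chord in third inversion.
In third inversion the root lies a second above the bass: a second above E in D minor is F.
The chord tones are E, F, A, C, giving F major seventh.

F major seventh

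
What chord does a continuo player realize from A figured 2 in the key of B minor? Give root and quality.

B minor seventh

The figures 2 indicate a seventh chord in third inversion.
In third inversion the root lies a second above the bass: a second above A in B minor is B.
The chord tones are A, B, D, F#, giving B minor seventh.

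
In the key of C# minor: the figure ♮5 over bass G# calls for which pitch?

D

Counting 4 letter steps above G# lands on D; in C# minor, that letter is D#.
The ♮5 figure makes it natural, giving D.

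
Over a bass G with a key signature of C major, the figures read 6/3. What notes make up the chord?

G, B, E

A third above G in this key is B.
A sixth above G in this key is E.
Together with the bass G, this spells E minor in first inversion.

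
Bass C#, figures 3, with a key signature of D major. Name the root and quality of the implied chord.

The figures 3 indicate a triad in root position.
In root position the bass is the root, so the root is C#.
The chord tones are C#, E, G, giving C# diminished.

C# diminished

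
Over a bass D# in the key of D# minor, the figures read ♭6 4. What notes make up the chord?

A fourth above D# in this key is G#.
A sixth above D# in this key is B, lowered to Bb by the flat.

D#, G#, Bb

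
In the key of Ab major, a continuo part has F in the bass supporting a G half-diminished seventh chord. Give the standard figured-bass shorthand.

F is the seventh of G half-diminished seventh, so the chord is in third inversion.
A seventh chord in third inversion is figured 6/4/2, conventionally abbreviated 4/2.

4/2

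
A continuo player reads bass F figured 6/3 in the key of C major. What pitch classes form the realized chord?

F, A, D

A third above F in this key is A.
A sixth above F in this key is D.
Together with the bass F, this spells D minor in first inversion.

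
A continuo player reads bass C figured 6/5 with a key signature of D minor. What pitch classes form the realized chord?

The written figures 6/5 are shorthand for 6/5/3: the 3 is implied.
A third above C in this key is E.
A fifth above C in this key is G.
A sixth above C in this key is A.
Together with the bass C, this spells A minor seventh in first inversion.

C, E, G, A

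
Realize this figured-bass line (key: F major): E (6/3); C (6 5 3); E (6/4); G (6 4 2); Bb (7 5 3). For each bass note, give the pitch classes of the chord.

E, G, C | C, E, G, A | E, A, C | G, A, C, E | Bb, D, F, A

E (6/3): E, G, C.
C (6/5/3): C, E, G, A.
E (6/4): E, A, C.
G (6/4/2): G, A, C, E.
Bb (7/5/3): Bb, D, F, A.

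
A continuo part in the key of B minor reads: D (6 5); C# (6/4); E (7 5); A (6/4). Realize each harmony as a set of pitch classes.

D, F#, A, B | C#, F#, A | E, G, B, D | A, D, F#

D (6/5/3): D, F#, A, B.
C# (6/4): C#, F#, A.
E (7/5/3): E, G, B, D.
A (6/4): A, D, F#.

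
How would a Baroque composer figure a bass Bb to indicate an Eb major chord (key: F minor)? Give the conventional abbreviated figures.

Bb is the fifth of Eb major, so the chord is in second inversion.
A triad in second inversion is figured 6/4, conventionally abbreviated 6/4.

6/4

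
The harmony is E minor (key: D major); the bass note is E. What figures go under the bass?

no figures

E is the root of E minor, so the chord is in root position.
A triad in root position is figured 5/3, conventionally abbreviated (no figures — root-position triad).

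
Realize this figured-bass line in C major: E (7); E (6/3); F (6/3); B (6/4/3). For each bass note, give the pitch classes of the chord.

E (7/5/3): E, G, B, D.
E (6/3): E, G, C.
F (6/3): F, A, D.
B (6/4/3): B, D, E, G.

E, G, B, D | E, G, C | F, A, D | B, D, E, G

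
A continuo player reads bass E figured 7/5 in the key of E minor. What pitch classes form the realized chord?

The written figures 7/5 are shorthand for 7/5/3: the 3 is implied.
A third above E in this key is G.
A fifth above E in this key is B.
A seventh above E in this key is D.
Together with the bass E, this spells E minor seventh in root position.

E, G, B, D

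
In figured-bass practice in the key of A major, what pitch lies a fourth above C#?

F#

Counting 3 letter steps above C# lands on F; in A major, that letter is F#.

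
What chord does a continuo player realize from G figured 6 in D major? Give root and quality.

E minor

The figures 6 indicate a triad in first inversion.
In first inversion the root lies a sixth above the bass: a sixth above G in D major is E.
The chord tones are G, B, E, giving E minor.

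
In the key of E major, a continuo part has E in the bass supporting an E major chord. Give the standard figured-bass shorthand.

no figures

E is the root of E major, so the chord is in root position.
A triad in root position is figured 5/3, conventionally abbreviated (no figures — root-position triad).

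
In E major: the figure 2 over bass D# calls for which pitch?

Counting 1 letter step above D# lands on E; in E major, that letter is E.

E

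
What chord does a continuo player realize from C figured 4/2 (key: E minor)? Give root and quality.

The figures 4/2 indicate a seventh chord in third inversion.
In third inversion the root lies a second above the bass: a second above C in E minor is D.
The chord tones are C, D, F#, A, giving D dominant seventh.

D dominant seventh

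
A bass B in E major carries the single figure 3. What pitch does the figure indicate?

Counting 2 letter steps above B lands on D; in E major, that letter is D#.

D#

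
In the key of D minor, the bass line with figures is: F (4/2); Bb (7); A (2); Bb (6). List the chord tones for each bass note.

F, G, Bb, D | Bb, D, F, A | A, Bb, D, F | Bb, D, G

F (6/4/2): F, G, Bb, D.
Bb (7/5/3): Bb, D, F, A.
A (6/4/2): A, Bb, D, F.
Bb (6/3): Bb, D, G.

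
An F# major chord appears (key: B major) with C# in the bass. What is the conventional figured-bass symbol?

6/4

C# is the fifth of F# major, so the chord is in second inversion.
A triad in second inversion is figured 6/4, conventionally abbreviated 6/4.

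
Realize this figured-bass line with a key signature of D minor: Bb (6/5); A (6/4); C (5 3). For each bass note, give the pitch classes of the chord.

Bb, D, F, G | A, D, F | C, E, G

Bb (6/5/3): Bb, D, F, G.
A (6/4): A, D, F.
C (5/3): C, E, G.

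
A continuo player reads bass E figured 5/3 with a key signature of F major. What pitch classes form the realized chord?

A third above E in this key is G.
A fifth above E in this key is Bb.
Together with the bass E, this spells E diminished in root position.

E, G, Bb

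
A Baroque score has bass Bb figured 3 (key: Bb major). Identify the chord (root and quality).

Bb major

The figures 3 indicate a triad in root position.
In root position the bass is the root, so the root is Bb.
The chord tones are Bb, D, F, giving Bb major.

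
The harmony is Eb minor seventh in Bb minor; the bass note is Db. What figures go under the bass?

Db is the seventh of Eb minor seventh, so the chord is in third inversion.
A seventh chord in third inversion is figured 6/4/2, conventionally abbreviated 4/2.

4/2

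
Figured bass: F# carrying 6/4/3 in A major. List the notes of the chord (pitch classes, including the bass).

F#, A, B, D

A third above F# in this key is A.
A fourth above F# in this key is B.
A sixth above F# in this key is D.
Together with the bass F#, this spells B minor seventh in second inversion.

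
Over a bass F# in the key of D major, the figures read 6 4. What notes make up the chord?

A fourth above F# in this key is B.
A sixth above F# in this key is D.
Together with the bass F#, this spells B minor in second inversion.

F#, B, D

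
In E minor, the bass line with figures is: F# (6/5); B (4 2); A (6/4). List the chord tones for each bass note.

F#, A, C, D | B, C, E, G | A, D, F#

F# (6/5/3): F#, A, C, D.
B (6/4/2): B, C, E, G.
A (6/4): A, D, F#.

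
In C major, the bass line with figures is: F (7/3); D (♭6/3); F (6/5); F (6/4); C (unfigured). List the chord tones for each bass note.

F (7/5/3): F, A, C, E.
D (b6/3): D, F, Bb.
F (6/5/3): F, A, C, D.
F (6/4): F, B, D.
C (5/3): C, E, G.

F, A, C, E | D, F, Bb | F, A, C, D | F, B, D | C, E, G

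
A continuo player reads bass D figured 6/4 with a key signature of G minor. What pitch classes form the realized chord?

D, G, Bb

A fourth above D in this key is G.
A sixth above D in this key is Bb.
Together with the bass D, this spells G minor in second inversion.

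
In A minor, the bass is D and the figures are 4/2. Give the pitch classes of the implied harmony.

D, E, G, B

The written figures 4/2 are shorthand for 6/4/2: the 6 is implied.
A second above D in this key is E.
A fourth above D in this key is G.
A sixth above D in this key is B.
Together with the bass D, this spells E minor seventh in third inversion.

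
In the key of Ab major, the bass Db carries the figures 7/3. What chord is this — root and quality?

The figures 7/3 indicate a seventh chord in root position.
In root position the bass is the root, so the root is Db.
The chord tones are Db, F, Ab, C, giving Db major seventh.

Db major seventh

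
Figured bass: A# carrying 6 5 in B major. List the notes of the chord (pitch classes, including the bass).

The written figures 6 5 are shorthand for 6/5/3: the 3 is implied.
A third above A# in this key is C#.
A fifth above A# in this key is E.
A sixth above A# in this key is F#.
Together with the bass A#, this spells F# dominant seventh in first inversion.

A#, C#, E, F#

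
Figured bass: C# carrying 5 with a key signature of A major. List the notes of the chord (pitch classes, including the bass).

The written figures 5 are shorthand for 5/3: the 3 is implied.
A third above C# in this key is E.
A fifth above C# in this key is G#.
Together with the bass C#, this spells C# minor in root position.

C#, E, G#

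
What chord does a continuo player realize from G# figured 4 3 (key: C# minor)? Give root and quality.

C# minor seventh

The figures 4 3 indicate a seventh chord in second inversion.
In second inversion the root lies a fourth above the bass: a fourth above G# in C# minor is C#.
The chord tones are G#, B, C#, E, giving C# minor seventh.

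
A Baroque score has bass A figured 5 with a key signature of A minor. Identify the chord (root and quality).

A minor

The figures 5 indicate a triad in root position.
In root position the bass is the root, so the root is A.
The chord tones are A, C, E, giving A minor.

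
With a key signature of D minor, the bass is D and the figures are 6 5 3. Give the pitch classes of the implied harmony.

D, F, A, Bb

A third above D in this key is F.
A fifth above D in this key is A.
A sixth above D in this key is Bb.
Together with the bass D, this spells Bb major seventh in first inversion.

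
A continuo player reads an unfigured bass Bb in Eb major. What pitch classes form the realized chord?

An unfigured bass implies 5/3.
A third above Bb in this key is D.
A fifth above Bb in this key is F.
Together with the bass Bb, this spells Bb major in root position.

Bb, D, F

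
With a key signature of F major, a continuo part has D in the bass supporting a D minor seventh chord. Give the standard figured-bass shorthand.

7

D is the root of D minor seventh, so the chord is in root position.
A seventh chord in root position is figured 7/5/3, conventionally abbreviated 7.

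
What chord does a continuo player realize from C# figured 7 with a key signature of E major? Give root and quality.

The figures 7 indicate a seventh chord in root position.
In root position the bass is the root, so the root is C#.
The chord tones are C#, E, G#, B, giving C# minor seventh.

C# minor seventh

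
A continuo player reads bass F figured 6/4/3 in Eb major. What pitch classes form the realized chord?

F, Ab, Bb, D

A third above F in this key is Ab.
A fourth above F in this key is Bb.
A sixth above F in this key is D.
Together with the bass F, this spells Bb dominant seventh in second inversion.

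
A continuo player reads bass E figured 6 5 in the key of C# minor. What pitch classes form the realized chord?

E, G#, B, C#

The written figures 6 5 are shorthand for 6/5/3: the 3 is implied.
A third above E in this key is G#.
A fifth above E in this key is B.
A sixth above E in this key is C#.
Together with the bass E, this spells C# minor seventh in first inversion.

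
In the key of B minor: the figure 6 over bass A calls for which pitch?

F#

Counting 5 letter steps above A lands on F; in B minor, that letter is F#.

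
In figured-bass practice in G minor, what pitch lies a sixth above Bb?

G

Counting 5 letter steps above Bb lands on G; in G minor, that letter is G.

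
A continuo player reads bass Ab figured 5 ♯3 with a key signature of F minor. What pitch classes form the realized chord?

A third above Ab in this key is C, raised to C# by the sharp.
A fifth above Ab in this key is Eb.

Ab, C#, Eb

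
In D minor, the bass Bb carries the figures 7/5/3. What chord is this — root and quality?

The figures 7/5/3 indicate a seventh chord in root position.
In root position the bass is the root, so the root is Bb.
The chord tones are Bb, D, F, A, giving Bb major seventh.

Bb major seventh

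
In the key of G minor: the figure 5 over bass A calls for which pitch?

Counting 4 letter steps above A lands on E; in G minor, that letter is Eb.

Eb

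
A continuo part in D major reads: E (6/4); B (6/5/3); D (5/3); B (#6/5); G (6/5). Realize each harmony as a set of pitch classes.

E, A, C# | B, D, F#, G | D, F#, A | B, D, F#, G# | G, B, D, E

E (6/4): E, A, C#.
B (6/5/3): B, D, F#, G.
D (5/3): D, F#, A.
B (#6/5/3): B, D, F#, G#.
G (6/5/3): G, B, D, E.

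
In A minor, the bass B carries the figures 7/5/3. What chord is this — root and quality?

B half-diminished seventh

The figures 7/5/3 indicate a seventh chord in root position.
In root position the bass is the root, so the root is B.
The chord tones are B, D, F, A, giving B half-diminished seventh.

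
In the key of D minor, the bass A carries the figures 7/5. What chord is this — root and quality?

The figures 7/5 indicate a seventh chord in root position.
In root position the bass is the root, so the root is A.
The chord tones are A, C, E, G, giving A minor seventh.

A minor seventh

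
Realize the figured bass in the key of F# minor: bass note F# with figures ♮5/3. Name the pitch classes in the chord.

F#, A, C

A third above F# in this key is A.
A fifth above F# in this key is C#, made natural (C) by the ♮ figure.
Together with the bass F#, this spells F# diminished in root position.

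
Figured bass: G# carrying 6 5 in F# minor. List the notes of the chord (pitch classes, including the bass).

G#, B, D, E

The written figures 6 5 are shorthand for 6/5/3: the 3 is implied.
A third above G# in this key is B.
A fifth above G# in this key is D.
A sixth above G# in this key is E.
Together with the bass G#, this spells E dominant seventh in first inversion.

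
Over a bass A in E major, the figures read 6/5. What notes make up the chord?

A, C#, E, F#

The written figures 6/5 are shorthand for 6/5/3: the 3 is implied.
A third above A in this key is C#.
A fifth above A in this key is E.
A sixth above A in this key is F#.
Together with the bass A, this spells F# minor seventh in first inversion.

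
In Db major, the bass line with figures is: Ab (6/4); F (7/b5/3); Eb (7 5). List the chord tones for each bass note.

Ab (6/4): Ab, Db, F.
F (7/b5/3): F, Ab, Cb, Eb.
Eb (7/5/3): Eb, Gb, Bb, Db.

Ab, Db, F | F, Ab, Cb, Eb | Eb, Gb, Bb, Db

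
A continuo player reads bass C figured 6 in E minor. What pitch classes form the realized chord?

C, E, A

The written figures 6 are shorthand for 6/3: the 3 is implied.
A third above C in this key is E.
A sixth above C in this key is A.
Together with the bass C, this spells A minor in first inversion.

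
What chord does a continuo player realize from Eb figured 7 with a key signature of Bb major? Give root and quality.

Eb major seventh

The figures 7 indicate a seventh chord in root position.
In root position the bass is the root, so the root is Eb.
The chord tones are Eb, G, Bb, D, giving Eb major seventh.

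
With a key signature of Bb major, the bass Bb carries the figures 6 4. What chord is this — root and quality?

Eb major

The figures 6 4 indicate a triad in second inversion.
In second inversion the root lies a fourth above the bass: a fourth above Bb in Bb major is Eb.
The chord tones are Bb, Eb, G, giving Eb major.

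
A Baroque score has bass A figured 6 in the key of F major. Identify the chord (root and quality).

F major

The figures 6 indicate a triad in first inversion.
In first inversion the root lies a sixth above the bass: a sixth above A in F major is F.
The chord tones are A, C, F, giving F major.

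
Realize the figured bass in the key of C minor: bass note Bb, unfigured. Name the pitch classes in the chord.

Bb, D, F

An unfigured bass implies 5/3.
A third above Bb in this key is D.
A fifth above Bb in this key is F.
Together with the bass Bb, this spells Bb major in root position.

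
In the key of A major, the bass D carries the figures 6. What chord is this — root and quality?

The figures 6 indicate a triad in first inversion.
In first inversion the root lies a sixth above the bass: a sixth above D in A major is B.
The chord tones are D, F#, B, giving B minor.

B minor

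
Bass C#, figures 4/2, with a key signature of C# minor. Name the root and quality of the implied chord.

The figures 4/2 indicate a seventh chord in third inversion.
In third inversion the root lies a second above the bass: a second above C# in C# minor is D#.
The chord tones are C#, D#, F#, A, giving D# half-diminished seventh.

D# half-diminished seventh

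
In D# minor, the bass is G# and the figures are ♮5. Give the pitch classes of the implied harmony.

The written figures ♮5 are shorthand for 5/3: the 3 is implied.
A third above G# in this key is B.
A fifth above G# in this key is D#, made natural (D) by the ♮ figure.
Together with the bass G#, this spells G# diminished in root position.

G#, B, D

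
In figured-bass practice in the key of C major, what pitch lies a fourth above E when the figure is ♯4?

Counting 3 letter steps above E lands on A; in C major, that letter is A.
The #4 figure raises it a semitone, giving A#.

A#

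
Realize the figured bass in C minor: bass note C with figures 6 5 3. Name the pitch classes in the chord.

A third above C in this key is Eb.
A fifth above C in this key is G.
A sixth above C in this key is Ab.
Together with the bass C, this spells Ab major seventh in first inversion.

C, Eb, G, Ab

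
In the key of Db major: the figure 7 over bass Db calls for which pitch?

Counting 6 letter steps above Db lands on C; in Db major, that letter is C.

C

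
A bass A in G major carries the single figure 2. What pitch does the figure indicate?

B

Counting 1 letter step above A lands on B; in G major, that letter is B.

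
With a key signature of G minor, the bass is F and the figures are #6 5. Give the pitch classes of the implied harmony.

The written figures #6 5 are shorthand for 6/5/3: the 3 is implied.
A third above F in this key is A.
A fifth above F in this key is C.
A sixth above F in this key is D, raised to D# by the sharp.

F, A, C, D#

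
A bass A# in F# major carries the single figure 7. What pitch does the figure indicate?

Counting 6 letter steps above A# lands on G; in F# major, that letter is G#.

G#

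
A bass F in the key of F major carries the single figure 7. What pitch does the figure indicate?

Counting 6 letter steps above F lands on E; in F major, that letter is E.

E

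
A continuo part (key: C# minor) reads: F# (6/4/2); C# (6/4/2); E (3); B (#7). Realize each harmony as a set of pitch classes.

F#, G#, B, D# | C#, D#, F#, A | E, G#, B | B, D#, F#, A#

F# (6/4/2): F#, G#, B, D#.
C# (6/4/2): C#, D#, F#, A.
E (5/3): E, G#, B.
B (#7/5/3): B, D#, F#, A#.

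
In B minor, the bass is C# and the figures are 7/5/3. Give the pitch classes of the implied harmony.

A third above C# in this key is E.
A fifth above C# in this key is G.
A seventh above C# in this key is B.
Together with the bass C#, this spells C# half-diminished seventh in root position.

C#, E, G, B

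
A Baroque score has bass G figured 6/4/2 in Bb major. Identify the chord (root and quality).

The figures 6/4/2 indicate a seventh chord in third inversion.
In third inversion the root lies a second above the bass: a second above G in Bb major is A.
The chord tones are G, A, C, Eb, giving A half-diminished seventh.

A half-diminished seventh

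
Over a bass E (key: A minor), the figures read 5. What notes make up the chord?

The written figures 5 are shorthand for 5/3: the 3 is implied.
A third above E in this key is G.
A fifth above E in this key is B.
Together with the bass E, this spells E minor in root position.

E, G, B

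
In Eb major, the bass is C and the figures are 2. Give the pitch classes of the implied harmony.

The written figures 2 are shorthand for 6/4/2: the 6/4 are implied.
A second above C in this key is D.
A fourth above C in this key is F.
A sixth above C in this key is Ab.
Together with the bass C, this spells D half-diminished seventh in third inversion.

C, D, F, Ab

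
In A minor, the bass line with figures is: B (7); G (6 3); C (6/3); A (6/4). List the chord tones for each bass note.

B, D, F, A | G, B, E | C, E, A | A, D, F

B (7/5/3): B, D, F, A.
G (6/3): G, B, E.
C (6/3): C, E, A.
A (6/4): A, D, F.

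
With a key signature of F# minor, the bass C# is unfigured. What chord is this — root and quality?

An unfigured bass indicates a triad in root position.
In root position the bass is the root, so the root is C#.
The chord tones are C#, E, G#, giving C# minor.

C# minor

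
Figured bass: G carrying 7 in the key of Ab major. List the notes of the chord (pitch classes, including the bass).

G, Bb, Db, F

The written figures 7 are shorthand for 7/5/3: the 5/3 are implied.
A third above G in this key is Bb.
A fifth above G in this key is Db.
A seventh above G in this key is F.
Together with the bass G, this spells G half-diminished seventh in root position.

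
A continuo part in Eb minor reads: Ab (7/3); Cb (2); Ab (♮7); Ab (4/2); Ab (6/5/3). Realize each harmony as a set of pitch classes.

Ab, Cb, Eb, Gb | Cb, Db, F, Ab | Ab, Cb, Eb, G | Ab, Bb, Db, F | Ab, Cb, Eb, F

Ab (7/5/3): Ab, Cb, Eb, Gb.
Cb (6/4/2): Cb, Db, F, Ab.
Ab (♮7/5/3): Ab, Cb, Eb, G.
Ab (6/4/2): Ab, Bb, Db, F.
Ab (6/5/3): Ab, Cb, Eb, F.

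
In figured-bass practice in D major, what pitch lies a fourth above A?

D

Counting 3 letter steps above A lands on D; in D major, that letter is D.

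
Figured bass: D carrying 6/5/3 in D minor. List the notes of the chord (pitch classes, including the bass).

A third above D in this key is F.
A fifth above D in this key is A.
A sixth above D in this key is Bb.
Together with the bass D, this spells Bb major seventh in first inversion.

D, F, A, Bb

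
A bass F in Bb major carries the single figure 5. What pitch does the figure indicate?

Counting 4 letter steps above F lands on C; in Bb major, that letter is C.

C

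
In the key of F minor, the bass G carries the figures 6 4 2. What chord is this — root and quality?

The figures 6 4 2 indicate a seventh chord in third inversion.
In third inversion the root lies a second above the bass: a second above G in F minor is Ab.
The chord tones are G, Ab, C, Eb, giving Ab major seventh.

Ab major seventh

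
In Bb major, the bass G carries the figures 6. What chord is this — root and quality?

The figures 6 indicate a triad in first inversion.
In first inversion the root lies a sixth above the bass: a sixth above G in Bb major is Eb.
The chord tones are G, Bb, Eb, giving Eb major.

Eb major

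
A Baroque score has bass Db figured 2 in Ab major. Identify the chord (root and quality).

The figures 2 indicate a seventh chord in third inversion.
In third inversion the root lies a second above the bass: a second above Db in Ab major is Eb.
The chord tones are Db, Eb, G, Bb, giving Eb dominant seventh.

Eb dominant seventh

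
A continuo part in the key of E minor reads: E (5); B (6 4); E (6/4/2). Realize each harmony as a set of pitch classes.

E, G, B | B, E, G | E, F#, A, C

E (5/3): E, G, B.
B (6/4): B, E, G.
E (6/4/2): E, F#, A, C.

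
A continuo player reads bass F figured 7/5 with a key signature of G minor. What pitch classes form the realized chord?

F, A, C, Eb

The written figures 7/5 are shorthand for 7/5/3: the 3 is implied.
A third above F in this key is A.
A fifth above F in this key is C.
A seventh above F in this key is Eb.
Together with the bass F, this spells F dominant seventh in root position.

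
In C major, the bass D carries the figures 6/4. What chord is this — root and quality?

The figures 6/4 indicate a triad in second inversion.
In second inversion the root lies a fourth above the bass: a fourth above D in C major is G.
The chord tones are D, G, B, giving G major.

G major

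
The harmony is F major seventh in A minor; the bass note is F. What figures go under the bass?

7

F is the root of F major seventh, so the chord is in root position.
A seventh chord in root position is figured 7/5/3, conventionally abbreviated 7.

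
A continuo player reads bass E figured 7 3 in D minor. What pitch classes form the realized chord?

E, G, Bb, D

The written figures 7 3 are shorthand for 7/5/3: the 5 is implied.
A third above E in this key is G.
A fifth above E in this key is Bb.
A seventh above E in this key is D.
Together with the bass E, this spells E half-diminished seventh in root position.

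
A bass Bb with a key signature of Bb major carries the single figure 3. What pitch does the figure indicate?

D

Counting 2 letter steps above Bb lands on D; in Bb major, that letter is D.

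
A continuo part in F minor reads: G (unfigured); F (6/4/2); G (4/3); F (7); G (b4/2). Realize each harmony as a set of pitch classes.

G, Bb, Db | F, G, Bb, Db | G, Bb, C, Eb | F, Ab, C, Eb | G, Ab, Cb, Eb

G (5/3): G, Bb, Db.
F (6/4/2): F, G, Bb, Db.
G (6/4/3): G, Bb, C, Eb.
F (7/5/3): F, Ab, C, Eb.
G (6/b4/2): G, Ab, Cb, Eb.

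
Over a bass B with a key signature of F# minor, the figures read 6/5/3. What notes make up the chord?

B, D, F#, G#

A third above B in this key is D.
A fifth above B in this key is F#.
A sixth above B in this key is G#.
Together with the bass B, this spells G# half-diminished seventh in first inversion.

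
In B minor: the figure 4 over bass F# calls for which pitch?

Counting 3 letter steps above F# lands on B; in B minor, that letter is B.

B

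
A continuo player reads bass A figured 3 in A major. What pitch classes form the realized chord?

The written figures 3 are shorthand for 5/3: the 5 is implied.
A third above A in this key is C#.
A fifth above A in this key is E.
Together with the bass A, this spells A major in root position.

A, C#, E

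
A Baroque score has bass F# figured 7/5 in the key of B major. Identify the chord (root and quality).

The figures 7/5 indicate a seventh chord in root position.
In root position the bass is the root, so the root is F#.
The chord tones are F#, A#, C#, E, giving F# dominant seventh.

F# dominant seventh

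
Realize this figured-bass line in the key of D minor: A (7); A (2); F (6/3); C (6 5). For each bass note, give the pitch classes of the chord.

A, C, E, G | A, Bb, D, F | F, A, D | C, E, G, A

A (7/5/3): A, C, E, G.
A (6/4/2): A, Bb, D, F.
F (6/3): F, A, D.
C (6/5/3): C, E, G, A.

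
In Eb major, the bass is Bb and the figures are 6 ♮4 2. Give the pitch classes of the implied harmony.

Bb, C, E, G

A second above Bb in this key is C.
A fourth above Bb in this key is Eb, made natural (E) by the ♮ figure.
A sixth above Bb in this key is G.
Together with the bass Bb, this spells C dominant seventh in third inversion.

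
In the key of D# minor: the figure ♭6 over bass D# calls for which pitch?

Counting 5 letter steps above D# lands on B; in D# minor, that letter is B.
The b6 figure lowers it a semitone, giving Bb.

Bb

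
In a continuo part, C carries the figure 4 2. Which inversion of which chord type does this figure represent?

seventh chord, third inversion

4 2 is shorthand for 6/4/2.
Intervals of 6/4/2 above the bass form a seventh chord; the bass is the seventh, so this is third inversion.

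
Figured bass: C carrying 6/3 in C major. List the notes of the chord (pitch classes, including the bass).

A third above C in this key is E.
A sixth above C in this key is A.
Together with the bass C, this spells A minor in first inversion.

C, E, A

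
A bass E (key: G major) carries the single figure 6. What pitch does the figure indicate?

Counting 5 letter steps above E lands on C; in G major, that letter is C.

C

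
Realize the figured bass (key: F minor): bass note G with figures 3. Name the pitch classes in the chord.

G, Bb, Db

The written figures 3 are shorthand for 5/3: the 5 is implied.
A third above G in this key is Bb.
A fifth above G in this key is Db.
Together with the bass G, this spells G diminished in root position.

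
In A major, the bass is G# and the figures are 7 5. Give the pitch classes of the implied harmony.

The written figures 7 5 are shorthand for 7/5/3: the 3 is implied.
A third above G# in this key is B.
A fifth above G# in this key is D.
A seventh above G# in this key is F#.
Together with the bass G#, this spells G# half-diminished seventh in root position.

G#, B, D, F#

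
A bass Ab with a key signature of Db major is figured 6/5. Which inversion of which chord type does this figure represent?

seventh chord, first inversion

6/5 is shorthand for 6/5/3.
Intervals of 6/5/3 above the bass form a seventh chord; the bass is the third, so this is first inversion.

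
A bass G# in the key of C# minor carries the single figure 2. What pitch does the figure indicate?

A

Counting 1 letter step above G# lands on A; in C# minor, that letter is A.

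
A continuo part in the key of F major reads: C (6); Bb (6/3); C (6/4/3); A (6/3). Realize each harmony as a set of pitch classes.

C (6/3): C, E, A.
Bb (6/3): Bb, D, G.
C (6/4/3): C, E, F, A.
A (6/3): A, C, F.

C, E, A | Bb, D, G | C, E, F, A | A, C, F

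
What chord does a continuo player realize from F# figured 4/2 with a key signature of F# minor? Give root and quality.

The figures 4/2 indicate a seventh chord in third inversion.
In third inversion the root lies a second above the bass: a second above F# in F# minor is G#.
The chord tones are F#, G#, B, D, giving G# half-diminished seventh.

G# half-diminished seventh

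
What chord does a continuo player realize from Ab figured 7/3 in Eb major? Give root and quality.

Ab major seventh

The figures 7/3 indicate a seventh chord in root position.
In root position the bass is the root, so the root is Ab.
The chord tones are Ab, C, Eb, G, giving Ab major seventh.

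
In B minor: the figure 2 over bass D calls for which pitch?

Counting 1 letter step above D lands on E; in B minor, that letter is E.

E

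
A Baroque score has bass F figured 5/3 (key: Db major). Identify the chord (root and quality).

F minor

The figures 5/3 indicate a triad in root position.
In root position the bass is the root, so the root is F.
The chord tones are F, Ab, C, giving F minor.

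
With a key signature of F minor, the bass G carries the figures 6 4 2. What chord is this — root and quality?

Ab major seventh

The figures 6 4 2 indicate a seventh chord in third inversion.
In third inversion the root lies a second above the bass: a second above G in F minor is Ab.
The chord tones are G, Ab, C, Eb, giving Ab major seventh.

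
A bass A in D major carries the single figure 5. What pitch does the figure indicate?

Counting 4 letter steps above A lands on E; in D major, that letter is E.

E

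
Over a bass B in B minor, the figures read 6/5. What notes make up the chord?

The written figures 6/5 are shorthand for 6/5/3: the 3 is implied.
A third above B in this key is D.
A fifth above B in this key is F#.
A sixth above B in this key is G.
Together with the bass B, this spells G major seventh in first inversion.

B, D, F#, G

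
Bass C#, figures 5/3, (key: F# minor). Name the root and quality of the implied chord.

C# minor

The figures 5/3 indicate a triad in root position.
In root position the bass is the root, so the root is C#.
The chord tones are C#, E, G#, giving C# minor.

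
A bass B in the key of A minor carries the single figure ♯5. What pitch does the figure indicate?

F#

Counting 4 letter steps above B lands on F; in A minor, that letter is F.
The #5 figure raises it a semitone, giving F#.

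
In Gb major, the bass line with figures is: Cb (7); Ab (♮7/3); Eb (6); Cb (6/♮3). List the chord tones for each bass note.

Cb, Eb, Gb, Bb | Ab, Cb, Eb, G | Eb, Gb, Cb | Cb, E, Ab

Cb (7/5/3): Cb, Eb, Gb, Bb.
Ab (♮7/5/3): Ab, Cb, Eb, G.
Eb (6/3): Eb, Gb, Cb.
Cb (6/♮3): Cb, E, Ab.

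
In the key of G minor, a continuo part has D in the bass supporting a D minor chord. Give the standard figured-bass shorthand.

D is the root of D minor, so the chord is in root position.
A triad in root position is figured 5/3, conventionally abbreviated (no figures — root-position triad).

no figures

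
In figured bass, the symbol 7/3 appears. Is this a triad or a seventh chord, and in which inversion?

7/3 is shorthand for 7/5/3.
Intervals of 7/5/3 above the bass form a seventh chord; the bass is the root, so this is root position.

seventh chord, root position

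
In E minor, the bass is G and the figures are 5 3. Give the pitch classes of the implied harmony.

A third above G in this key is B.
A fifth above G in this key is D.
Together with the bass G, this spells G major in root position.

G, B, D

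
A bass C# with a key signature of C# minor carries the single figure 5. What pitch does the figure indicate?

Counting 4 letter steps above C# lands on G; in C# minor, that letter is G#.

G#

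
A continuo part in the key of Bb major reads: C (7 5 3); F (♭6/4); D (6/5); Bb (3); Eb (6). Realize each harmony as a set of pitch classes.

C (7/5/3): C, Eb, G, Bb.
F (b6/4): F, Bb, Db.
D (6/5/3): D, F, A, Bb.
Bb (5/3): Bb, D, F.
Eb (6/3): Eb, G, C.

C, Eb, G, Bb | F, Bb, Db | D, F, A, Bb | Bb, D, F | Eb, G, C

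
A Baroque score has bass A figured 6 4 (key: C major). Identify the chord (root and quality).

D minor

The figures 6 4 indicate a triad in second inversion.
In second inversion the root lies a fourth above the bass: a fourth above A in C major is D.
The chord tones are A, D, F, giving D minor.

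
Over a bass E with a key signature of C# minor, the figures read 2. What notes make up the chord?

E, F#, A, C#

The written figures 2 are shorthand for 6/4/2: the 6/4 are implied.
A second above E in this key is F#.
A fourth above E in this key is A.
A sixth above E in this key is C#.
Together with the bass E, this spells F# minor seventh in third inversion.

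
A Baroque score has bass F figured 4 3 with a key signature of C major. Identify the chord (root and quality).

B half-diminished seventh

The figures 4 3 indicate a seventh chord in second inversion.
In second inversion the root lies a fourth above the bass: a fourth above F in C major is B.
The chord tones are F, A, B, D, giving B half-diminished seventh.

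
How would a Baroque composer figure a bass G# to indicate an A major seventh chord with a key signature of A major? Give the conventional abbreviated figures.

G# is the seventh of A major seventh, so the chord is in third inversion.
A seventh chord in third inversion is figured 6/4/2, conventionally abbreviated 4/2.

4/2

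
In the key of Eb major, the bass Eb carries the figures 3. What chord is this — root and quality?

Eb major

The figures 3 indicate a triad in root position.
In root position the bass is the root, so the root is Eb.
The chord tones are Eb, G, Bb, giving Eb major.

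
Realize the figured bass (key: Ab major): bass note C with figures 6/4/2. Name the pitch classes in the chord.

C, Db, F, Ab

A second above C in this key is Db.
A fourth above C in this key is F.
A sixth above C in this key is Ab.
Together with the bass C, this spells Db major seventh in third inversion.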